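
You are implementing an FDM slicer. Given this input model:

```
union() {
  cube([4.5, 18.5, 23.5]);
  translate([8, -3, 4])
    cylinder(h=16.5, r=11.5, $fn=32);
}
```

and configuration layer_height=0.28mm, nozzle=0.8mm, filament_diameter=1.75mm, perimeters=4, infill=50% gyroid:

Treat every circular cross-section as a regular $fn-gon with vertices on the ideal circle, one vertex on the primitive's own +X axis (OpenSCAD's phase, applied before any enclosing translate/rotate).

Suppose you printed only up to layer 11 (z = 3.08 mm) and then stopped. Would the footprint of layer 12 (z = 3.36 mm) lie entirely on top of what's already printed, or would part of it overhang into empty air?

Compare the two slices. At z = 3.08: the cube is present — its section is the full 4.5×18.5 rectangle (area 83.25 mm²); the cylinder at (8, -3) does not reach this height (z outside [4, 20.5]); Taking the union: only the 4.5×18.5 cube is present, so the union is just that shape — area = 83.25 mm². At z = 3.36: the cube is present — its section is the full 4.5×18.5 rectangle (area 83.25 mm²); the cylinder at (8, -3) is not intersected at this z (z outside [4, 20.5]); Taking the union: only the 4.5×18.5 cube is present, so the union is just that shape — area = 83.25 mm². Checking containment: the cross-section at z = 3.36 is a subset of the cross-section at z = 3.08.

entirely on top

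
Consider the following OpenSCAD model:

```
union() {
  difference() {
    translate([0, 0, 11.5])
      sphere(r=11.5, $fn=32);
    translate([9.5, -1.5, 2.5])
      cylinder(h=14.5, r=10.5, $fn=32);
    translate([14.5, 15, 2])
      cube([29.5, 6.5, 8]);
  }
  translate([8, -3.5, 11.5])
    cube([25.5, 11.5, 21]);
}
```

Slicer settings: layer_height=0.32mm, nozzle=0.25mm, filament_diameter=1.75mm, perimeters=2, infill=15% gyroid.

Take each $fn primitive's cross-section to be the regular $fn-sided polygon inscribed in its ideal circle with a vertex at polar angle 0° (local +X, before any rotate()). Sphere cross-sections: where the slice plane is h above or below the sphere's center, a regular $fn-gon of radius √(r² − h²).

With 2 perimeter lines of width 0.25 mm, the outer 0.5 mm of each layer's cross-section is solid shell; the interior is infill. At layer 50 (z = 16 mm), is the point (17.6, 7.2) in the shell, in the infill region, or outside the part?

At z = 16 mm: the sphere: section is a regular 32-gon, circumradius = √(r²−h²) = √(11.5²−4.5²) = 10.583; the r=10.5 cylinder at (9.5, -1.5) gives a regular 32-gon of circumradius 10.5 (constant along its height); the cube at (14.5, 15) is not intersected at this z (z outside [2, 10]); After the difference (first − rest): starting from the r=11.5 sphere, the r=10.5 cylinder at (9.5, -1.5) partially overlaps it — only the 152.03 mm² overlap (of its 344.14 mm²) is removed, clipping the outline — 1 connected region; the 25.5×11.5 cube at (8, -3.5) contributes its full rectangle; Taking the union: the 2 present regions are separate (no shared area or edge), so areas and boundary lengths simply add and each stays a separate island — 2 connected regions. Overall, the cross-section has 2 separate islands. The nearest boundary edge runs (8.00, 8.00)→(33.50, 8.00); distance from the point to it = 0.80 mm. (Shell/infill is judged within the island containing the point — the largest one.) The point is inside the cross-section and 0.80 mm from the nearest boundary — more than the 0.5 mm shell width (2 × 0.25), so it's in the infill interior.

infill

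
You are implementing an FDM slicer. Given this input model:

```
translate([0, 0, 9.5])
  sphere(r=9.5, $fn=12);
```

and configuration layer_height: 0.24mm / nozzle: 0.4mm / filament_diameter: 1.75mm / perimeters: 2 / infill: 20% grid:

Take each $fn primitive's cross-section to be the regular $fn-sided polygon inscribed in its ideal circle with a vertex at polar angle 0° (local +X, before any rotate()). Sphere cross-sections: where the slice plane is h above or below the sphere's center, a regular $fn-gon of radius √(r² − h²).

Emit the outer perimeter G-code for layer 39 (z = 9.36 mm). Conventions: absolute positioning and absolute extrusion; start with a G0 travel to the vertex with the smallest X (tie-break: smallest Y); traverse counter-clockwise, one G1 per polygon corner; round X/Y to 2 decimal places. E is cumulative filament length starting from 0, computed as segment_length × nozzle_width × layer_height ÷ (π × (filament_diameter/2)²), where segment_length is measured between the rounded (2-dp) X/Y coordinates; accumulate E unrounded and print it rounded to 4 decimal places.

G0 X-9.50 Y0.00 Z9.36
G1 X-8.23 Y-4.75 E0.1962
G1 X-4.75 Y-8.23 E0.3927
G1 X0.00 Y-9.50 E0.5889
G1 X4.75 Y-8.23 E0.7852
G1 X8.23 Y-4.75 E0.9816
G1 X9.50 Y0.00 E1.1778
G1 X8.23 Y4.75 E1.3741
G1 X4.75 Y8.23 E1.5705
G1 X0.00 Y9.50 E1.7667
G1 X-4.75 Y8.23 E1.9630
G1 X-8.23 Y4.75 E2.1594
G1 X-9.50 Y0.00 E2.3556

At z = 9.36 mm: the sphere: section is a regular 12-gon, circumradius = √(r²−h²) = √(9.5²−0.14²) = 9.499. The outline is a single polygon with 12 vertices. Extrusion per mm of travel: 0.4 × 0.24 / (π × 0.875²) = 0.039912. Accumulating E over each segment gives final E = 2.3556.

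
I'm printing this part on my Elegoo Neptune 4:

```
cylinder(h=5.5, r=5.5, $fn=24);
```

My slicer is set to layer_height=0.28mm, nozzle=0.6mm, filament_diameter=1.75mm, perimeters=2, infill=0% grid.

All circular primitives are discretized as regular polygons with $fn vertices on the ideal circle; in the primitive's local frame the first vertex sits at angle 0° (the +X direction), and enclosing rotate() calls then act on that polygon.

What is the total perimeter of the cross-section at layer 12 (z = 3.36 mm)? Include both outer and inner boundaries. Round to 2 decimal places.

At z = 3.36 mm: the r=5.5 cylinder contributes a regular 24-gon of circumradius 5.5 (perimeter = 2·24·5.500·sin(180°/24) = 34.46 mm). Overall, the cross-section is a single solid region. Total boundary length (outer) = 34.46 mm.

34.46 mm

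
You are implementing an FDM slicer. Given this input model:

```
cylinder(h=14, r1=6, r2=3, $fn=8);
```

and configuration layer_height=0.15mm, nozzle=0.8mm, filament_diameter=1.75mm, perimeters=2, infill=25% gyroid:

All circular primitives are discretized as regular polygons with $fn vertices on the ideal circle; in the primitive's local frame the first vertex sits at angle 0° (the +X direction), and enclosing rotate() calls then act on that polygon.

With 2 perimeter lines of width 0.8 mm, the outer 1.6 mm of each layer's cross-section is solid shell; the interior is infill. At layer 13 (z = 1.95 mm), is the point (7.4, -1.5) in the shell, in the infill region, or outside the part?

At z = 1.95 mm: the cone contributes a regular 8-gon of circumradius 5.582 (interpolated between r1=6 and r2=3 at t=0.139). Overall, the cross-section is a single solid region. The nearest boundary edge runs (3.95, -3.95)→(5.58, 0.00); distance from the point to it = 2.25 mm. The point is not inside any of the regions above, so it lies outside the cross-section (2.25 mm from the nearest boundary).

outside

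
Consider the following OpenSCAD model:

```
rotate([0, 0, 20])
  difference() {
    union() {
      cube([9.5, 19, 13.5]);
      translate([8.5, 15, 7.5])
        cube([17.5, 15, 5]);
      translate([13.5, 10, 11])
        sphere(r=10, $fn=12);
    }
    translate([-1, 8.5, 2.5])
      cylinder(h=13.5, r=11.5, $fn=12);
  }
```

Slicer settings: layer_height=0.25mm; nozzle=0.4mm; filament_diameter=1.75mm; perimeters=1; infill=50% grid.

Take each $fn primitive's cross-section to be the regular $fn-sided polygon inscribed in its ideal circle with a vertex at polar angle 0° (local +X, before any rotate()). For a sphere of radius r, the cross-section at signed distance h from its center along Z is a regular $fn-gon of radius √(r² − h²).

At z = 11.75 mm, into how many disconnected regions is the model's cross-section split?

1

At z = 11.75 mm: the cube (footprint 9.5×19) is included at this height; the 17.5×15 cube at (8.5, 15) contributes its full rectangle; the r=10 sphere at (13.5, 10) slices to a regular 12-gon of circumradius 9.972 (√(r²−h²) with h=0.75 from center); Combining (union): the regions partially overlap (shared area 123.48 mm²), so overlapping operands fuse into one piece — 1 connected region; the r=11.5 cylinder at (-1, 8.5) gives a regular 12-gon of circumradius 11.5 (constant along its height); After the difference (first − rest): starting from that combined region, the r=11.5 cylinder at (-1, 8.5) partially overlaps it — only the 163.62 mm² overlap (of its 396.75 mm²) is removed, clipping the outline — 1 connected region; (rotated 20° about Z; rotation is an isometry so areas/perimeters/island counts are preserved). The result has 1 disconnected region.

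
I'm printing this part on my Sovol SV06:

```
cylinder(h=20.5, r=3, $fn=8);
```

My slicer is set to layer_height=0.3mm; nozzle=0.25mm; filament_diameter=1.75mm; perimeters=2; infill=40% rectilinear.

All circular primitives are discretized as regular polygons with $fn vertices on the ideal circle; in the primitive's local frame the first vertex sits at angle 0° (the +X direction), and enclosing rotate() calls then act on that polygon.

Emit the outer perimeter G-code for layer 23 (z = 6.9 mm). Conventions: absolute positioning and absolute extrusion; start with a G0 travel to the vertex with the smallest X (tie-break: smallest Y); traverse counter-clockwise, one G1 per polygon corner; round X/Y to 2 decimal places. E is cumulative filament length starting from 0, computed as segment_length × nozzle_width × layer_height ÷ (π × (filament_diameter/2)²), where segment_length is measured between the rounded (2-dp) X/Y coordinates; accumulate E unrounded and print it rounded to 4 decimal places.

G0 X-3.00 Y0.00 Z6.90
G1 X-2.12 Y-2.12 E0.0716
G1 X0.00 Y-3.00 E0.1431
G1 X2.12 Y-2.12 E0.2147
G1 X3.00 Y0.00 E0.2863
G1 X2.12 Y2.12 E0.3579
G1 X0.00 Y3.00 E0.4294
G1 X-2.12 Y2.12 E0.5010
G1 X-3.00 Y0.00 E0.5726

At z = 6.9 mm: the r=3 cylinder gives a regular 8-gon of circumradius 3 (constant along its height). The outline is a single polygon with 8 vertices. Extrusion per mm of travel: 0.25 × 0.3 / (π × 0.875²) = 0.031181. Accumulating E over each segment gives final E = 0.5726.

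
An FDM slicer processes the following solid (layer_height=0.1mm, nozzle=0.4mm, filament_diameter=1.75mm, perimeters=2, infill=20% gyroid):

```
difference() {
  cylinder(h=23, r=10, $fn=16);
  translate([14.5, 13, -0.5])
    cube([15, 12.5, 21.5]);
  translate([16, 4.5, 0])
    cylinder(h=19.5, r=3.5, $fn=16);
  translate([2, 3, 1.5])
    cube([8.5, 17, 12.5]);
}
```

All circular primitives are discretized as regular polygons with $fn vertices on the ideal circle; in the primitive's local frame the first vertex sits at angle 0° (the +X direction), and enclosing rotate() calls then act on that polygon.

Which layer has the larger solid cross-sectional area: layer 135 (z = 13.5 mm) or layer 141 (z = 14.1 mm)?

layer 141 (z = 14.1 mm)

Layer 135 (z = 13.5): the r=10 cylinder gives a regular 16-gon of circumradius 10 (constant along its height) (area = (16/2)·10.000²·sin(360°/16) = 306.15 mm²); the cube at (14.5, 13) (footprint 15×12.5) is included at this height (area 187.50 mm²); the r=3.5 cylinder at (16, 4.5) gives a regular 16-gon of circumradius 3.5 (constant along its height) (area = (16/2)·3.500²·sin(360°/16) = 37.50 mm²); the cube at (2, 3) (footprint 8.5×17) is included at this height (area 144.50 mm²); After the difference (first − rest): starting from the r=10 cylinder (306.15 mm²), the 15×12.5 cube at (14.5, 13) misses the remaining region (no effect); the r=3.5 cylinder at (16, 4.5) misses the remaining region (no effect); the 8.5×17 cube at (2, 3) partially overlaps it — only the 33.83 mm² overlap (of its 144.50 mm²) is removed, clipping the outline — area = 272.32 mm². So its area = 272.32 mm². Layer 141 (z = 14.1): the cylinder: section is a regular 16-gon, circumradius r=10 (area = (16/2)·10.000²·sin(360°/16) = 306.15 mm²); the cube at (14.5, 13) (footprint 15×12.5) is included at this height (area 187.50 mm²); the r=3.5 cylinder at (16, 4.5) gives a regular 16-gon of circumradius 3.5 (constant along its height) (area = (16/2)·3.500²·sin(360°/16) = 37.50 mm²); the cube at (2, 3) is absent (z outside [1.5, 14]); After the difference (first − rest): starting from the r=10 cylinder (306.15 mm²), the 15×12.5 cube at (14.5, 13) misses the remaining region (no effect); the r=3.5 cylinder at (16, 4.5) misses the remaining region (no effect) — area = 306.15 mm². So its area = 306.15 mm². Layer 141 is larger (306.15 vs 272.32 mm²).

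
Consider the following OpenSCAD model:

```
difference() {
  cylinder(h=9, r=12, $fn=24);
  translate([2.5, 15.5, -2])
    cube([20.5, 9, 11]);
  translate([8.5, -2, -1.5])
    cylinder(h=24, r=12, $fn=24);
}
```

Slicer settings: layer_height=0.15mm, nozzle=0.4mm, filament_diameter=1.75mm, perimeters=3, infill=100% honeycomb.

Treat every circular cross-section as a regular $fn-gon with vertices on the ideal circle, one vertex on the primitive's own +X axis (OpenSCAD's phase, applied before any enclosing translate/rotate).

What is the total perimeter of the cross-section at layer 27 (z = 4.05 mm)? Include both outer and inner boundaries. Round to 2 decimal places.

75.18 mm

At z = 4.05 mm: the r=12 cylinder contributes a regular 24-gon of circumradius 12 (perimeter = 2·24·12.000·sin(180°/24) = 75.18 mm); the cube at (2.5, 15.5) is present — its section is the full 20.5×9 rectangle (perimeter 59.00 mm); the cylinder at (8.5, -2): section is a regular 24-gon, circumradius r=12 (perimeter = 2·24·12.000·sin(180°/24) = 75.18 mm); After the difference (first − rest): starting from the r=12 cylinder, the 20.5×9 cube at (2.5, 15.5) misses the remaining region (no effect); the r=12 cylinder at (8.5, -2) partially overlaps it — only the 243.59 mm² overlap (of its 447.24 mm²) is removed, clipping the outline — boundary = 75.18 mm. Overall, the cross-section is a single solid region. Total boundary length (outer) = 75.18 mm.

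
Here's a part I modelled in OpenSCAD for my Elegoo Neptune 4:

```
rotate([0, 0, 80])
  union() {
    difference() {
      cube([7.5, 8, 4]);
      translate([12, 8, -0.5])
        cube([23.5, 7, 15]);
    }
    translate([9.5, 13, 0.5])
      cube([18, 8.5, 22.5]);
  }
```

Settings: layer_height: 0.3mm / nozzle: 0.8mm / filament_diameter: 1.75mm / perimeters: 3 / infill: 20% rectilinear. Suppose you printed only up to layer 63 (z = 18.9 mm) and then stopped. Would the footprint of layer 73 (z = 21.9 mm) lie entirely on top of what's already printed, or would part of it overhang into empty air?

Compare the two slices. At z = 18.9: the cube is not intersected at this z (z outside [0, 4]); the cube at (12, 8) is not intersected at this z (z outside [-0.5, 14.5]); Taking the first minus the rest: the first operand is absent here, so nothing remains; the 18×8.5 cube at (9.5, 13) contributes its full rectangle (area 153.00 mm²); Taking the union: only the 18×8.5 cube at (9.5, 13) is present, so the union is just that shape — area = 153.00 mm²; (whole slice rotated 80° about Z — lengths, areas and connectivity unchanged). At z = 21.9: the cube is not intersected at this z (z outside [0, 4]); the cube at (12, 8) is absent (z outside [-0.5, 14.5]); Taking the first minus the rest: the first operand is absent here, so nothing remains; the cube at (9.5, 13) is present — its section is the full 18×8.5 rectangle (area 153.00 mm²); Merging all regions: only the 18×8.5 cube at (9.5, 13) is present, so the union is just that shape — area = 153.00 mm²; (rotated 80° about Z; rotation is an isometry so areas/perimeters/island counts are preserved). Checking containment: the cross-section at z = 21.9 is a subset of the cross-section at z = 18.9.

entirely on top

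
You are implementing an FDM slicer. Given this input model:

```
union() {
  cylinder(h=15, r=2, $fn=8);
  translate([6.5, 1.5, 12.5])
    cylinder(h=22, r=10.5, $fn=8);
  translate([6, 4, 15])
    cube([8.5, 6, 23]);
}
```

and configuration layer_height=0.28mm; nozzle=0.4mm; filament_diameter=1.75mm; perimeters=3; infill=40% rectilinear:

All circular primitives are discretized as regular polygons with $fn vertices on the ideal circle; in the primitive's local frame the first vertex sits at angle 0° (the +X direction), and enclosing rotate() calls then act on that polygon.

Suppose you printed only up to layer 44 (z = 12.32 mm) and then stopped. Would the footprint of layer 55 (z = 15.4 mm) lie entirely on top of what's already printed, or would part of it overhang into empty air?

Compare the two slices. At z = 12.32: the r=2 cylinder contributes a regular 8-gon of circumradius 2 (area = (8/2)·2.000²·sin(360°/8) = 11.31 mm²); the cylinder at (6.5, 1.5) does not reach this height (z outside [12.5, 34.5]); the cube at (6, 4) is not intersected at this z (z outside [15, 38]); Combining (union): only the r=2 cylinder is present, so the union is just that shape — area = 11.31 mm². At z = 15.4: the cylinder is absent (z outside [0, 15]); the cylinder at (6.5, 1.5): section is a regular 8-gon, circumradius r=10.5 (area = (8/2)·10.500²·sin(360°/8) = 311.83 mm²); the 8.5×6 cube at (6, 4) contributes its full rectangle (area 51.00 mm²); Taking the union: the regions partially overlap — summed areas 362.83 mm² minus the doubly-counted overlap 48.59 mm² gives 314.25 mm² — area = 314.25 mm². Checking containment: at z = 15.4 the cross-section extends beyond the z = 12.32 cross-section by about 302.93 mm².

part overhangs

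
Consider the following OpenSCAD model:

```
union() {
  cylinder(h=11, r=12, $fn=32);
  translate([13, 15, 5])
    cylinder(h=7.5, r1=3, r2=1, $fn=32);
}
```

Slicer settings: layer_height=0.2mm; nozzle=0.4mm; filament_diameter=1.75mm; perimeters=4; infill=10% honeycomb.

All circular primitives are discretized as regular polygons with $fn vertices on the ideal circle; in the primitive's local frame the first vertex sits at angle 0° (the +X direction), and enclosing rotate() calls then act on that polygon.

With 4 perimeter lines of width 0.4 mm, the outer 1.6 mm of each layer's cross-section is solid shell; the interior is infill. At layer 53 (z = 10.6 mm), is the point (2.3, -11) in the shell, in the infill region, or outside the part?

shell

At z = 10.6 mm: the r=12 cylinder contributes a regular 32-gon of circumradius 12; the cone at (13, 15) (r1=3→r2=1) has section circumradius 1.507 here — a regular 32-gon; Combining (union): the 2 present regions are separate (no shared area or edge), so areas and boundary lengths simply add and each stays a separate island — 2 connected regions. Overall, the cross-section has 2 separate islands. The nearest boundary edge runs (4.59, -11.09)→(2.34, -11.77); distance from the point to it = 0.75 mm. (Shell/infill is judged within the island containing the point — the largest one.) The point is inside the cross-section, 0.75 mm from the nearest boundary — within the 1.6 mm shell band (4 × 0.4).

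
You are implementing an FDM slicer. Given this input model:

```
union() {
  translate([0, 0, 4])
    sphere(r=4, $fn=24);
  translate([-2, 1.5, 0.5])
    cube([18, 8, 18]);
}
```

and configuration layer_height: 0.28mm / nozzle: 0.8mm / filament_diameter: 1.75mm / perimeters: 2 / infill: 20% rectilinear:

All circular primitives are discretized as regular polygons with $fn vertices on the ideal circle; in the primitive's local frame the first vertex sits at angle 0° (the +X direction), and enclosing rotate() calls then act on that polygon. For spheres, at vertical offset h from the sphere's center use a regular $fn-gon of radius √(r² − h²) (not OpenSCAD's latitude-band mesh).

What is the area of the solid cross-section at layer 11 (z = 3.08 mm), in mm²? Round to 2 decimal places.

At z = 3.08 mm: the r=4 sphere slices to a regular 24-gon of circumradius 3.893 (√(r²−h²) with h=0.92 from center) (area = (24/2)·3.893²·sin(360°/24) = 47.06 mm²); the cube at (-2, 1.5) (footprint 18×8) is included at this height (area 144.00 mm²); Merging all regions: the regions partially overlap — summed areas 191.06 mm² minus the doubly-counted overlap 10.49 mm² gives 180.57 mm² — area = 180.57 mm². Overall, the cross-section is a single solid region. Net area = 180.57 mm².

180.57 mm²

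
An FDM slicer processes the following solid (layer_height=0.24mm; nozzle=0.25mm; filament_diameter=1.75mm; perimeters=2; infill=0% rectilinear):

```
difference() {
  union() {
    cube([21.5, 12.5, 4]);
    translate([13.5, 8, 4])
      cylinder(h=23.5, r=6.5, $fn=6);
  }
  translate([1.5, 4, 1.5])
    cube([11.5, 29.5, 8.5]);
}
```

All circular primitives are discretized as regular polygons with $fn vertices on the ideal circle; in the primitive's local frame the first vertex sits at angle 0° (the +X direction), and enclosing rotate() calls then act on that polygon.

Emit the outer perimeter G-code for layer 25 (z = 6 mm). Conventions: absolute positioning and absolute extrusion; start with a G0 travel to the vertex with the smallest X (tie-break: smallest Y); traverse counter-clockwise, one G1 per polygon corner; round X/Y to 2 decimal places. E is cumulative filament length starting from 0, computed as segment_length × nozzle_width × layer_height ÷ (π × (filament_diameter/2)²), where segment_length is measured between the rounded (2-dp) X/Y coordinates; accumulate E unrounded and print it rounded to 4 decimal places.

G0 X9.31 Y4.00 Z6.00
G1 X10.25 Y2.37 E0.0469
G1 X16.75 Y2.37 E0.2091
G1 X20.00 Y8.00 E0.3712
G1 X16.75 Y13.63 E0.5334
G1 X13.00 Y13.63 E0.6269
G1 X13.00 Y4.00 E0.8672
G1 X9.31 Y4.00 E0.9592

At z = 6 mm: the cube is absent (z outside [0, 4]); the cylinder at (13.5, 8): section is a regular 6-gon, circumradius r=6.5; Taking the union: only the r=6.5 cylinder at (13.5, 8) is present, so the union is just that shape — 1 connected region; the cube at (1.5, 4) (footprint 11.5×29.5) is included at this height; Subtracting the remaining from the first: starting from the result so far, the 11.5×29.5 cube at (1.5, 4) partially overlaps it — only the 44.01 mm² overlap (of its 339.25 mm²) is removed, clipping the outline — 1 connected region. The outline is a single polygon with 7 vertices. Extrusion per mm of travel: 0.25 × 0.24 / (π × 0.875²) = 0.024945. Accumulating E over each segment gives final E = 0.9592.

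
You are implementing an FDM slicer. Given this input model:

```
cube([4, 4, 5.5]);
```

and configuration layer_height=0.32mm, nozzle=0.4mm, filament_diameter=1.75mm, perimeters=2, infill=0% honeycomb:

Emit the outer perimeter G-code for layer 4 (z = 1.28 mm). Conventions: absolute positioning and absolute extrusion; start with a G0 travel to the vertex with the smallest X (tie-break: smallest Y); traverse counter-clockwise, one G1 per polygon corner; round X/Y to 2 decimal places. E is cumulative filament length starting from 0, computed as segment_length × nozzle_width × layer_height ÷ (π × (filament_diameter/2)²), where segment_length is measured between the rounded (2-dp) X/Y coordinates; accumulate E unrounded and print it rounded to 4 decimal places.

G0 X0.00 Y0.00 Z1.28
G1 X4.00 Y0.00 E0.2129
G1 X4.00 Y4.00 E0.4257
G1 X0.00 Y4.00 E0.6386
G1 X0.00 Y0.00 E0.8515

At z = 1.28 mm: the cube is present — its section is the full 4×4 rectangle. The outline is a single polygon with 4 vertices. Extrusion per mm of travel: 0.4 × 0.32 / (π × 0.875²) = 0.053216. Accumulating E over each segment gives final E = 0.8515.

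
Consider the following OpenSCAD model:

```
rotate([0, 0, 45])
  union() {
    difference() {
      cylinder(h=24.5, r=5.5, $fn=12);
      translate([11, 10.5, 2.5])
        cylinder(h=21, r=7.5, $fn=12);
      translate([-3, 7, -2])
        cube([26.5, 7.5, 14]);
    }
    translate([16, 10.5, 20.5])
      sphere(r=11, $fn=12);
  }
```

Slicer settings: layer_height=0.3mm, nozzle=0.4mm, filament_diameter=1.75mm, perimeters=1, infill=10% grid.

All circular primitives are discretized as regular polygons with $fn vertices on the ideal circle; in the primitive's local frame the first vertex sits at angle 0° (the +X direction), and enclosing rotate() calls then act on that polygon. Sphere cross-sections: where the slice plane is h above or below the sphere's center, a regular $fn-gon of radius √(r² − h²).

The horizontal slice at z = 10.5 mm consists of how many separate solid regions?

2

At z = 10.5 mm: the cylinder: section is a regular 12-gon, circumradius r=5.5; the cylinder at (11, 10.5): section is a regular 12-gon, circumradius r=7.5; the cube at (-3, 7) is present — its section is the full 26.5×7.5 rectangle; After the difference (first − rest): starting from the r=5.5 cylinder, the r=7.5 cylinder at (11, 10.5) misses the remaining region (no effect); the 26.5×7.5 cube at (-3, 7) misses the remaining region (no effect) — 1 connected region; the r=11 sphere at (16, 10.5) contributes a regular 12-gon of circumradius √(11²−10²) = 4.583; Merging all regions: the 2 present regions are separate (no shared area or edge), so areas and boundary lengths simply add and each stays a separate island — 2 connected regions; (rotated 45° about Z; rotation is an isometry so areas/perimeters/island counts are preserved). The result has 2 disconnected regions.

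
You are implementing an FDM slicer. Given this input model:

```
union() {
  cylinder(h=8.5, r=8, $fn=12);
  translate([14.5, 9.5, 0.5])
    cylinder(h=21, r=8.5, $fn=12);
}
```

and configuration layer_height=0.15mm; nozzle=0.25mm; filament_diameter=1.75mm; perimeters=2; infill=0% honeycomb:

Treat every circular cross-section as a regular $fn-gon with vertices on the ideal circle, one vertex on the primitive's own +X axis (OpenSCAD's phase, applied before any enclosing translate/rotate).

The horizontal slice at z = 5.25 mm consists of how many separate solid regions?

At z = 5.25 mm: the cylinder: section is a regular 12-gon, circumradius r=8; the r=8.5 cylinder at (14.5, 9.5) gives a regular 12-gon of circumradius 8.5 (constant along its height); Merging all regions: the 2 present regions are separate (no shared area or edge), so areas and boundary lengths simply add and each stays a separate island — 2 connected regions. The result has 2 disconnected regions.

2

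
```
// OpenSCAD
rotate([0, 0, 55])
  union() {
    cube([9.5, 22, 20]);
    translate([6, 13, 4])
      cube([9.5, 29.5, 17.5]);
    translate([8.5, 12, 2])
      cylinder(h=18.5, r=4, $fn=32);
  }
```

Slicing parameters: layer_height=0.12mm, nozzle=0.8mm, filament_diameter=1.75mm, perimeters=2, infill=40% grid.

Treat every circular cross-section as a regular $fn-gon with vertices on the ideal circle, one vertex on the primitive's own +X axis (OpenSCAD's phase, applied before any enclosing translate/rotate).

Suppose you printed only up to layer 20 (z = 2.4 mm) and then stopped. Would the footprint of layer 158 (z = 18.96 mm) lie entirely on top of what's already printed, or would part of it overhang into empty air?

part overhangs

Compare the two slices. At z = 2.4: the cube is present — its section is the full 9.5×22 rectangle (area 209.00 mm²); the cube at (6, 13) does not reach this height (z outside [4, 21.5]); the r=4 cylinder at (8.5, 12) gives a regular 32-gon of circumradius 4 (constant along its height) (area = (32/2)·4.000²·sin(360°/32) = 49.94 mm²); Taking the union: the regions partially overlap — summed areas 258.94 mm² minus the doubly-counted overlap 32.86 mm² gives 226.08 mm² — area = 226.08 mm²; (whole slice rotated 55° about Z — lengths, areas and connectivity unchanged). At z = 18.96: the 9.5×22 cube contributes its full rectangle (area 209.00 mm²); the cube at (6, 13) (footprint 9.5×29.5) is included at this height (area 280.25 mm²); the r=4 cylinder at (8.5, 12) gives a regular 32-gon of circumradius 4 (constant along its height) (area = (32/2)·4.000²·sin(360°/32) = 49.94 mm²); Merging all regions: the regions partially overlap — summed areas 539.19 mm² minus the doubly-counted overlap 69.96 mm² gives 469.24 mm² — area = 469.24 mm²; (rotated 55° about Z; rotation is an isometry so areas/perimeters/island counts are preserved). Checking containment: at z = 18.96 the cross-section extends beyond the z = 2.4 cross-section by about 243.16 mm².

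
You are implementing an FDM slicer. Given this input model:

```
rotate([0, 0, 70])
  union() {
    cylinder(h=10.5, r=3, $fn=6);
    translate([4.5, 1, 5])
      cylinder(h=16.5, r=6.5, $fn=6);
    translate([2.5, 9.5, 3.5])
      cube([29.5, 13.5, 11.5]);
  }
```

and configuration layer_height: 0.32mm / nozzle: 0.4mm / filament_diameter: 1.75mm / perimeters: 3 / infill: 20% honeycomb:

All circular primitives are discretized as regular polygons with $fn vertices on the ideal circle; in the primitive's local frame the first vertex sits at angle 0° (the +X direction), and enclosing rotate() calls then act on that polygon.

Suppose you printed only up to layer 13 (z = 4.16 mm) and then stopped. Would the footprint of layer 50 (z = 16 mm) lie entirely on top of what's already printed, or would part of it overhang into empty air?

part overhangs

Compare the two slices. At z = 4.16: the r=3 cylinder contributes a regular 6-gon of circumradius 3 (area = (6/2)·3.000²·sin(360°/6) = 23.38 mm²); the cylinder at (4.5, 1) is absent (z outside [5, 21.5]); the 29.5×13.5 cube at (2.5, 9.5) contributes its full rectangle (area 398.25 mm²); Merging all regions: the 2 present regions are separate (no shared area or edge), so areas and boundary lengths simply add and each stays a separate island — area = 421.63 mm²; (whole slice rotated 70° about Z — lengths, areas and connectivity unchanged). At z = 16: the cylinder is not intersected at this z (z outside [0, 10.5]); the r=6.5 cylinder at (4.5, 1) contributes a regular 6-gon of circumradius 6.5 (area = (6/2)·6.500²·sin(360°/6) = 109.77 mm²); the cube at (2.5, 9.5) does not reach this height (z outside [3.5, 15]); Combining (union): only the r=6.5 cylinder at (4.5, 1) is present, so the union is just that shape — area = 109.77 mm²; (rotated 70° about Z; rotation is an isometry so areas/perimeters/island counts are preserved). Checking containment: at z = 16 the cross-section extends beyond the z = 4.16 cross-section by about 92.16 mm².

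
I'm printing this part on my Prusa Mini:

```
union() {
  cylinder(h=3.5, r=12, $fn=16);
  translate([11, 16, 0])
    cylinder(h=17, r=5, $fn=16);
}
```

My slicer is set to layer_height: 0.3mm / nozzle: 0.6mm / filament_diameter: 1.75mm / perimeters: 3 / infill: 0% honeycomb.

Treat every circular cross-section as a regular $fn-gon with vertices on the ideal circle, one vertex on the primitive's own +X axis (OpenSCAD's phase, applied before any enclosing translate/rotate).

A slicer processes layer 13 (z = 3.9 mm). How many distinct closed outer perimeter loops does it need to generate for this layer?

At z = 3.9 mm: the cylinder is absent (z outside [0, 3.5]); the cylinder at (11, 16): section is a regular 16-gon, circumradius r=5; Taking the union: only the r=5 cylinder at (11, 16) is present, so the union is just that shape — 1 connected region. The result has 1 disconnected region.

1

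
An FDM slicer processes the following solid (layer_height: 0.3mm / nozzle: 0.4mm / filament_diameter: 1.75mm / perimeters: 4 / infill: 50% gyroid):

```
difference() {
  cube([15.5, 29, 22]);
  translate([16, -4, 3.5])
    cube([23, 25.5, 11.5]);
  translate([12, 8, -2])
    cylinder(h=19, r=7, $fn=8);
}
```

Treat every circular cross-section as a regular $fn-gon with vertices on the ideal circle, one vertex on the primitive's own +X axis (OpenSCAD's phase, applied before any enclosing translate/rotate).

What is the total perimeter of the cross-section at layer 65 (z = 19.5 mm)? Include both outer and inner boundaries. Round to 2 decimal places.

89.00 mm

At z = 19.5 mm: the cube (footprint 15.5×29) is included at this height (perimeter 89.00 mm); the cube at (16, -4) does not reach this height (z outside [3.5, 15]); the cylinder at (12, 8) does not reach this height (z outside [-2, 17]); After the difference (first − rest): none of the subtracted shapes is present at this height, so the 15.5×29 cube is unchanged — boundary = 89.00 mm. Overall, the cross-section is a single solid region. Total boundary length (outer) = 89.00 mm.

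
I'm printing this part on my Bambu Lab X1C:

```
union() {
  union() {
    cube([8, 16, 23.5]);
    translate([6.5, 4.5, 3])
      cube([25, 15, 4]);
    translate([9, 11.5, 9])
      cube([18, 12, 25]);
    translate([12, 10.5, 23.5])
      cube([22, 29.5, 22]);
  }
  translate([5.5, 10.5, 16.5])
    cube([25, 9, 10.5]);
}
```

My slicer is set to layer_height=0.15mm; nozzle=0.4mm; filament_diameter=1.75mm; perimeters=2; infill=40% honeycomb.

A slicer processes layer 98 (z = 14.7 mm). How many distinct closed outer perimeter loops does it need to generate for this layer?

2

At z = 14.7 mm: the cube is present — its section is the full 8×16 rectangle; the cube at (6.5, 4.5) is absent (z outside [3, 7]); the cube at (9, 11.5) is present — its section is the full 18×12 rectangle; the cube at (12, 10.5) is absent (z outside [23.5, 45.5]); Combining (union): the 2 present regions are separate (no shared area or edge), so areas and boundary lengths simply add and each stays a separate island — 2 connected regions; the cube at (5.5, 10.5) does not reach this height (z outside [16.5, 27]); Merging all regions: only that combined region is present, so the union is just that shape — 2 connected regions. The result has 2 disconnected regions.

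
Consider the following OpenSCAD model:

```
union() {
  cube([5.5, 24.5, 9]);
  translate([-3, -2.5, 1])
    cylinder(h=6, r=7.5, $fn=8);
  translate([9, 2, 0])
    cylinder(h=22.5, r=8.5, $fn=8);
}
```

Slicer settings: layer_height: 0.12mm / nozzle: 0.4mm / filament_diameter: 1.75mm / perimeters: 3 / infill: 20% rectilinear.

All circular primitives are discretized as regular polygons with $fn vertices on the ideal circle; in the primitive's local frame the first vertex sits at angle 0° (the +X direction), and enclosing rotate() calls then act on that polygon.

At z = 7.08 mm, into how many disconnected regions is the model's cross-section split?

At z = 7.08 mm: the 5.5×24.5 cube contributes its full rectangle; the cylinder at (-3, -2.5) does not reach this height (z outside [1, 7]); the cylinder at (9, 2): section is a regular 8-gon, circumradius r=8.5; Taking the union: the regions partially overlap (shared area 33.05 mm²), so overlapping operands fuse into one piece — 1 connected region. The result has 1 disconnected region.

1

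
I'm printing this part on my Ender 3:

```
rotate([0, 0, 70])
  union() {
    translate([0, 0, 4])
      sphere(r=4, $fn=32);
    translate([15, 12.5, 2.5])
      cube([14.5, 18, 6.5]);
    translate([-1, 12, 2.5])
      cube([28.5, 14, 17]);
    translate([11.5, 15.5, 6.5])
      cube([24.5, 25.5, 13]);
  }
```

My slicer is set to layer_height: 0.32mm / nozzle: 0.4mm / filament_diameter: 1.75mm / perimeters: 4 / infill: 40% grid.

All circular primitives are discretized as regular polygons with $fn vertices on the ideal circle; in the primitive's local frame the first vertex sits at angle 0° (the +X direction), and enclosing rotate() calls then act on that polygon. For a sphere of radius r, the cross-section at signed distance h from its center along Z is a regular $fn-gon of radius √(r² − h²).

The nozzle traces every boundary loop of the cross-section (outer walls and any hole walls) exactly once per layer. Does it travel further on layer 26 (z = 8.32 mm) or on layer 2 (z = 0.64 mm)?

Layer 26 (z = 8.32): the sphere does not reach this height (|z−center|=4.320 > r=4); the cube at (15, 12.5) (footprint 14.5×18) is included at this height (perimeter 65.00 mm); the cube at (-1, 12) is present — its section is the full 28.5×14 rectangle (perimeter 85.00 mm); the 24.5×25.5 cube at (11.5, 15.5) contributes its full rectangle (perimeter 100.00 mm); Merging all regions: the regions partially overlap (shared area 423.00 mm²), so the edge portions inside another operand are dropped and the merged outline is re-measured after clipping — boundary = 132.00 mm; (rotated 70° about Z; rotation is an isometry so areas/perimeters/island counts are preserved). So its perimeter = 132.00 mm. Layer 2 (z = 0.64): the r=4 sphere contributes a regular 32-gon of circumradius √(4²−3.36²) = 2.170 (perimeter = 2·32·2.170·sin(180°/32) = 13.61 mm); the cube at (15, 12.5) does not reach this height (z outside [2.5, 9]); the cube at (-1, 12) is absent (z outside [2.5, 19.5]); the cube at (11.5, 15.5) is absent (z outside [6.5, 19.5]); Taking the union: only the r=4 sphere is present, so the union is just that shape — boundary = 13.61 mm; (whole slice rotated 70° about Z — lengths, areas and connectivity unchanged). So its perimeter = 13.61 mm. Layer 26 is larger (132.00 vs 13.61 mm).

layer 26 (z = 8.32 mm)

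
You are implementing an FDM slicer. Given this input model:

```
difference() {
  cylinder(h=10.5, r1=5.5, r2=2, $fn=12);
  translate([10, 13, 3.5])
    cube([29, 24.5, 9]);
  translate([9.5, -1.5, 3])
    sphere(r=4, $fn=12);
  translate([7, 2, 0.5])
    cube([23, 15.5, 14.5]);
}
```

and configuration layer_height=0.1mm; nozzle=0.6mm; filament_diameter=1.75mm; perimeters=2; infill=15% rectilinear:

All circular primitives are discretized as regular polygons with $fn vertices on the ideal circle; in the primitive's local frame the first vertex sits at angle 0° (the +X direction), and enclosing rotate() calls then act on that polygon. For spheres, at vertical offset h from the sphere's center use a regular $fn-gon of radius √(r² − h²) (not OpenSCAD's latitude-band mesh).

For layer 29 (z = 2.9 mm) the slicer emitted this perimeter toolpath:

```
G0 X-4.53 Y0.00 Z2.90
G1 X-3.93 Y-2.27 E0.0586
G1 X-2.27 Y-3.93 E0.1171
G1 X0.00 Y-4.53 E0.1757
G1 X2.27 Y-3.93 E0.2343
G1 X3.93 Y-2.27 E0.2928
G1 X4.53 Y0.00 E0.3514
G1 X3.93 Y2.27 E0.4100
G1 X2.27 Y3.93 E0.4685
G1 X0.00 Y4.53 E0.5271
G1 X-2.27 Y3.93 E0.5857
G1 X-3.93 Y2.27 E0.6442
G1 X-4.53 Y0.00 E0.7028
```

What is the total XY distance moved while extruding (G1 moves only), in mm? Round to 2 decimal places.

Sum the Euclidean lengths of each G1 segment: total = 28.17 mm.

28.17 mm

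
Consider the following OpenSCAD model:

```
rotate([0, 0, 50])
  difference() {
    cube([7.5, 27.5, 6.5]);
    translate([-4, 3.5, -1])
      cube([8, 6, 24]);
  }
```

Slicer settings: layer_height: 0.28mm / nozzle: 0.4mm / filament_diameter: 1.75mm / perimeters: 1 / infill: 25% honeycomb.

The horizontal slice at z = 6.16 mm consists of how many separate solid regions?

At z = 6.16 mm: the 7.5×27.5 cube contributes its full rectangle; the 8×6 cube at (-4, 3.5) contributes its full rectangle; Subtracting the remaining from the first: starting from the 7.5×27.5 cube, the 8×6 cube at (-4, 3.5) partially overlaps it — only the 24.00 mm² overlap (of its 48.00 mm²) is removed, clipping the outline — 1 connected region; (whole slice rotated 50° about Z — lengths, areas and connectivity unchanged). The result has 1 disconnected region.

1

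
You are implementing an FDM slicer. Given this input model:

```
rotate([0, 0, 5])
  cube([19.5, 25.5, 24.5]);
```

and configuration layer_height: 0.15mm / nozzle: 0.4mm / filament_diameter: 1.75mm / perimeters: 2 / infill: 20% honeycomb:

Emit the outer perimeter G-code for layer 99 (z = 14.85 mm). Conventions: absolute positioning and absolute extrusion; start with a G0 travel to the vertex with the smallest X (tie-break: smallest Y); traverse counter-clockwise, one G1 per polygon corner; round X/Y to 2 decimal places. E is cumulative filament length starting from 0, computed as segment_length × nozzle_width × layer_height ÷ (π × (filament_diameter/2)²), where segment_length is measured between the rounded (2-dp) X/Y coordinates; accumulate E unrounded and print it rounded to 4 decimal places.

G0 X-2.22 Y25.40 Z14.85
G1 X0.00 Y0.00 E0.6360
G1 X19.43 Y1.70 E1.1226
G1 X17.20 Y27.10 E1.7586
G1 X-2.22 Y25.40 E2.2449

At z = 14.85 mm: the cube is present — its section is the full 19.5×25.5 rectangle; (whole slice rotated 5° about Z — lengths, areas and connectivity unchanged). The outline is a single polygon with 4 vertices. Extrusion per mm of travel: 0.4 × 0.15 / (π × 0.875²) = 0.024945. Accumulating E over each segment gives final E = 2.2449.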